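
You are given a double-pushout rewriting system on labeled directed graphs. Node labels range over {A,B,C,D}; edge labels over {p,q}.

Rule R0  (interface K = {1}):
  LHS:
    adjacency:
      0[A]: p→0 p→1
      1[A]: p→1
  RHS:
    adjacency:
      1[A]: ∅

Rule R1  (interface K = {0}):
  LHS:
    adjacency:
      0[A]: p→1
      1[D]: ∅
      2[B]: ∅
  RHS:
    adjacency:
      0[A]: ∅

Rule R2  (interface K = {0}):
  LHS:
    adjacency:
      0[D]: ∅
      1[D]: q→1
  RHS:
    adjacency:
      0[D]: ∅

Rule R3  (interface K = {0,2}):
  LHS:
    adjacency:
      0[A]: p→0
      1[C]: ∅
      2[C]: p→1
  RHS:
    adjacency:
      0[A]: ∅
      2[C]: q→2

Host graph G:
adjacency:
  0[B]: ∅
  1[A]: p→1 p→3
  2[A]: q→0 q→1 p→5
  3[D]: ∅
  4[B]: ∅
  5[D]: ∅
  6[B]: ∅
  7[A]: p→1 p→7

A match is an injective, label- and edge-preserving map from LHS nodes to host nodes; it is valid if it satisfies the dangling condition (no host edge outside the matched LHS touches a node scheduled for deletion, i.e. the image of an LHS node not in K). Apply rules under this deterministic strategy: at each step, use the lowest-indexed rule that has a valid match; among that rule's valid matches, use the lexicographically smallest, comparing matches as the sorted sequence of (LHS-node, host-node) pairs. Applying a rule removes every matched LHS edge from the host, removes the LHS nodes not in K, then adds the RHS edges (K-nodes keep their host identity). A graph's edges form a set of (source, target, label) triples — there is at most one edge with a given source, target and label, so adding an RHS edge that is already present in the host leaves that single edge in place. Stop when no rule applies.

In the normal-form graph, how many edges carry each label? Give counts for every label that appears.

Answer: q:2

Derivation:
[0] host  ⇒  8 nodes, 7 edges  {1-p->1 1-p->3 2-q->0 2-q->1 2-p->5 7-p->1 7-p->7}
[1] R0 @ {0↦7, 1↦1}  ⇒  7 nodes, 4 edges  {1-p->3 2-q->0 2-q->1 2-p->5}
[2] R1 @ {0↦1, 1↦3, 2↦4}  ⇒  5 nodes, 3 edges  {2-q->0 2-q->1 2-p->5}
[3] R1 @ {0↦2, 1↦5, 2↦6}  ⇒  3 nodes, 2 edges  {2-q->0 2-q->1}
final graph: no rule applies after step 3
NF edges: [(2, 0, 'q'), (2, 1, 'q')]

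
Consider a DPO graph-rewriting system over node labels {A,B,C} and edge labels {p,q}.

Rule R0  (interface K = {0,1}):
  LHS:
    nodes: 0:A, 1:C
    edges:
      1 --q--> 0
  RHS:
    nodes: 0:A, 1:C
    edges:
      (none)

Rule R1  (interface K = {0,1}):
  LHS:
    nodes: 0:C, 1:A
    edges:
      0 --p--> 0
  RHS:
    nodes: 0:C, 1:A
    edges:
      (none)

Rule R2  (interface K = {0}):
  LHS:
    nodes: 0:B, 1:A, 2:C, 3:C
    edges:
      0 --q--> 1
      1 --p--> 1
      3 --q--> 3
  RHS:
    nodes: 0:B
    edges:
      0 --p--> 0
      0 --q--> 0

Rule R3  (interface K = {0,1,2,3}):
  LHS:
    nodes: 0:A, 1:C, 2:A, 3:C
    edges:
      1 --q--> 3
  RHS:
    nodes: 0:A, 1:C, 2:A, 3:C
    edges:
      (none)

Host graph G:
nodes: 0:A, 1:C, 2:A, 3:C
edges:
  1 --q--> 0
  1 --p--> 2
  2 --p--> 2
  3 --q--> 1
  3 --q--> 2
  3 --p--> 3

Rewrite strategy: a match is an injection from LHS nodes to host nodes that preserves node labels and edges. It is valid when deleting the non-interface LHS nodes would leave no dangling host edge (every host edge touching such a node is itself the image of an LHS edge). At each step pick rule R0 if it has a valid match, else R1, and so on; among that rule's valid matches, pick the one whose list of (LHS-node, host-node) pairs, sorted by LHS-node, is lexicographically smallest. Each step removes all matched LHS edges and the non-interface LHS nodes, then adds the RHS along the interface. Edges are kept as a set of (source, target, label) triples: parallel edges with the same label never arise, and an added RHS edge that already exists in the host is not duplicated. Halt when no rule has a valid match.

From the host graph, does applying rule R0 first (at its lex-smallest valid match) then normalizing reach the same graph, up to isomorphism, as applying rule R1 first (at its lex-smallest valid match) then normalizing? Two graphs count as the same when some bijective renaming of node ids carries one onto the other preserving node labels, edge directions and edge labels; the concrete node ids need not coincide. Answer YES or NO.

branch R0-first: apply at {0↦0, 1↦1} → |E|=5, then 3 more step(s) → NF |V|=4 |E|=2 V={0:A, 1:C, 2:A, 3:C} E=1-p->2 2-p->2
branch R1-first: apply at {0↦3, 1↦0} → |E|=5, then 3 more step(s) → NF |V|=4 |E|=2 V={0:A, 1:C, 2:A, 3:C} E=1-p->2 2-p->2
graphs isomorphic (equal up to label-preserving node renaming)

Answer: YES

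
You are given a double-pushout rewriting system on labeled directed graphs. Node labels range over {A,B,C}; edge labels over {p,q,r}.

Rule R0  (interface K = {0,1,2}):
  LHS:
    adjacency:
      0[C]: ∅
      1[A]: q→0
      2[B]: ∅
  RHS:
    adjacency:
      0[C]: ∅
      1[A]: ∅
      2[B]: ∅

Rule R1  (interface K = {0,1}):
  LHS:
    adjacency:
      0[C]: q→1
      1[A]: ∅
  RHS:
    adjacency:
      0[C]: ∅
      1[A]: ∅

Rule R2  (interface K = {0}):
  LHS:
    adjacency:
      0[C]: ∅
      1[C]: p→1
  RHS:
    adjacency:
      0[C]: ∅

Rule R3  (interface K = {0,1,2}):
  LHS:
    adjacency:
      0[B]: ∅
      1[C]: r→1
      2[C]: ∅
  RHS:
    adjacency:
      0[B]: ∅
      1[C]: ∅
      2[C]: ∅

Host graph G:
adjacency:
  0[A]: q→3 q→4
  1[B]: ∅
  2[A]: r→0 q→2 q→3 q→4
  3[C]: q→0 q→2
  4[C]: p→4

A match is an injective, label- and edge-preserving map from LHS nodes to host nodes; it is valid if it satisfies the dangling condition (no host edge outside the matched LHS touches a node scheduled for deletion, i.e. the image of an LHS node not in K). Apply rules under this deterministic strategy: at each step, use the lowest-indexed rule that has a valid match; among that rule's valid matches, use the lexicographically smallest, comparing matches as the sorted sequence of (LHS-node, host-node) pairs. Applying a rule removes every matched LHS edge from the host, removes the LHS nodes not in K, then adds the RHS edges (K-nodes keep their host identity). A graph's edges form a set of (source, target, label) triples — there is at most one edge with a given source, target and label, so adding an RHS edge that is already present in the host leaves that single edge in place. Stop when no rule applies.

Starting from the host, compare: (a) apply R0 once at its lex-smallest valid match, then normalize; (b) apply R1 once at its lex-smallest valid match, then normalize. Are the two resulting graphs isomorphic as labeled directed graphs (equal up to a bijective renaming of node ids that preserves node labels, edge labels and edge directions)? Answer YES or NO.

Answer: YES

Derivation:
branch R0-first: apply at {0↦3, 1↦0, 2↦1} → |E|=8, then 6 more step(s) → NF |V|=4 |E|=2 V={0:A, 1:B, 2:A, 3:C} E=2-r->0 2-q->2
branch R1-first: apply at {0↦3, 1↦0} → |E|=8, then 6 more step(s) → NF |V|=4 |E|=2 V={0:A, 1:B, 2:A, 3:C} E=2-r->0 2-q->2
graphs isomorphic (equal up to label-preserving node renaming)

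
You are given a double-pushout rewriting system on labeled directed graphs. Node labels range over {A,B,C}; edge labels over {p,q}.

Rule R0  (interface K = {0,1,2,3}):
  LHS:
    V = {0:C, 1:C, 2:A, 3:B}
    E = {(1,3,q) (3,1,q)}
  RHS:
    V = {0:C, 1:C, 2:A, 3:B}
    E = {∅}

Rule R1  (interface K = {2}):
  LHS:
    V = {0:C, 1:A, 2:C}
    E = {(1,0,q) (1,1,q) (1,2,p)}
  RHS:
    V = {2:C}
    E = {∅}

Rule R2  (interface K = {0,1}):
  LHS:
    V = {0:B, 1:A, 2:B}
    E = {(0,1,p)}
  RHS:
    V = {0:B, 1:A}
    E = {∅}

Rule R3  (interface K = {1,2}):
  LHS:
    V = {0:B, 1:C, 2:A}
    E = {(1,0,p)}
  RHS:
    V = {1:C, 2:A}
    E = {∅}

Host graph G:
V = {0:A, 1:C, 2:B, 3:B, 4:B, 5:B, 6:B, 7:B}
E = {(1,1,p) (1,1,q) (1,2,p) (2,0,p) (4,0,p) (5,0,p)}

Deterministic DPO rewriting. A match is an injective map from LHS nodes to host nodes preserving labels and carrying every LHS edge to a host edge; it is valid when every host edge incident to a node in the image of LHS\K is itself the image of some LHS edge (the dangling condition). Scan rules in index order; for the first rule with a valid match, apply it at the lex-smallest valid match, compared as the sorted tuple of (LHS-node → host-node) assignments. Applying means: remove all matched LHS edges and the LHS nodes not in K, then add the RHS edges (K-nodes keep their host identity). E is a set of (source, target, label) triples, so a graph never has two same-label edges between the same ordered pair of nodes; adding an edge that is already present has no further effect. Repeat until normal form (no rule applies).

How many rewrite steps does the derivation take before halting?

[0] host  ⇒  8 nodes, 6 edges  {1-p->1 1-q->1 1-p->2 2-p->0 4-p->0 5-p->0}
[1] R2 @ {0↦2, 1↦0, 2↦3}  ⇒  7 nodes, 5 edges  {1-p->1 1-q->1 1-p->2 4-p->0 5-p->0}
[2] R2 @ {0↦4, 1↦0, 2↦6}  ⇒  6 nodes, 4 edges  {1-p->1 1-q->1 1-p->2 5-p->0}
[3] R2 @ {0↦5, 1↦0, 2↦4}  ⇒  5 nodes, 3 edges  {1-p->1 1-q->1 1-p->2}
[4] R3 @ {0↦2, 1↦1, 2↦0}  ⇒  4 nodes, 2 edges  {1-p->1 1-q->1}
halt: no rule applies after step 4

Answer: 4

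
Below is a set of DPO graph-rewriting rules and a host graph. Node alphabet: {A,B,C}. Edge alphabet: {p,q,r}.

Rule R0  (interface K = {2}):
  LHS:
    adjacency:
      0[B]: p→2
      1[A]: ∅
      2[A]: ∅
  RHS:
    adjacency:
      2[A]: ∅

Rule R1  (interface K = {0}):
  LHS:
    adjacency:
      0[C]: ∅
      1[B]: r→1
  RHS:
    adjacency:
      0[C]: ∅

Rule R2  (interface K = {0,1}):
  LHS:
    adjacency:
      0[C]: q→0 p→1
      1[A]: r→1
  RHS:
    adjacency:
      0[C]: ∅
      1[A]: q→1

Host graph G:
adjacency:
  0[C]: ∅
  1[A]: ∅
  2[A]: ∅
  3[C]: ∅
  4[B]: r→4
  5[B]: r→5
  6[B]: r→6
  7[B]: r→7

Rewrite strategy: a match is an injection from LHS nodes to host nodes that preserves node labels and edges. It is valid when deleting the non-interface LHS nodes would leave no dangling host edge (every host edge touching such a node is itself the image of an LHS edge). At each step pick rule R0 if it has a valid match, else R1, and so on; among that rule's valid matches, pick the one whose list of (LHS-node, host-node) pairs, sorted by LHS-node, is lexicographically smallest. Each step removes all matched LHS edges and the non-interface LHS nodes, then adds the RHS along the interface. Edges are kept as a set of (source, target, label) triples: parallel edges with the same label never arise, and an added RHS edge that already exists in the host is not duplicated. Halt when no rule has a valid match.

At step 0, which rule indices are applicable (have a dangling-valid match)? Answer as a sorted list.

Answer: [R1]

Rewrite trace:
R0: no valid match — LHS pattern not found
R1: 8 valid matches — {0↦0, 1↦4}, {0↦0, 1↦5}, {0↦0, 1↦6} (+5 more)
R2: no valid match — LHS pattern not found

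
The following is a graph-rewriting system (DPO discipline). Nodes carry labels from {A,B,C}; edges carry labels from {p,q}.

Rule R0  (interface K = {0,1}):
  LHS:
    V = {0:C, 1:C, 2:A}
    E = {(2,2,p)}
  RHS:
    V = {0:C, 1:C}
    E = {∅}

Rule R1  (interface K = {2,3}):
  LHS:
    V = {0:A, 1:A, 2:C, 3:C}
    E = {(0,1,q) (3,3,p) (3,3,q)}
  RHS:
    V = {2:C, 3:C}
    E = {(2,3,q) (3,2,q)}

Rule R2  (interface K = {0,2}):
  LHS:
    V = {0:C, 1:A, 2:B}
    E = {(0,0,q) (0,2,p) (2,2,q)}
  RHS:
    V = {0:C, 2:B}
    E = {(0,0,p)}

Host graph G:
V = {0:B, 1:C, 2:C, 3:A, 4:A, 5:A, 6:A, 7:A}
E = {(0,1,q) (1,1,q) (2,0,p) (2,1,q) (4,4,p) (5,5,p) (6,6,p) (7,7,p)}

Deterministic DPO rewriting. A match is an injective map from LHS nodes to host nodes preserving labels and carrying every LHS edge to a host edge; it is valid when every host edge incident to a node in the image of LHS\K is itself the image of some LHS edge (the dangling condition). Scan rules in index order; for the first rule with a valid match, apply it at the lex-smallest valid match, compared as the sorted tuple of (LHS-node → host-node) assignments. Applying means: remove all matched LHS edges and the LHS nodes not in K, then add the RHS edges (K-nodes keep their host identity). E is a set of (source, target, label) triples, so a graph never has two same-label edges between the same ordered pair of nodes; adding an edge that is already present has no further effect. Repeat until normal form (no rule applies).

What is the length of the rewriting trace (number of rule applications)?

[0] host  ⇒  8 nodes, 8 edges  {0-q->1 1-q->1 2-p->0 2-q->1 4-p->4 5-p->5 6-p->6 7-p->7}
[1] R0 @ {0↦1, 1↦2, 2↦4}  ⇒  7 nodes, 7 edges  {0-q->1 1-q->1 2-p->0 2-q->1 5-p->5 6-p->6 7-p->7}
[2] R0 @ {0↦1, 1↦2, 2↦5}  ⇒  6 nodes, 6 edges  {0-q->1 1-q->1 2-p->0 2-q->1 6-p->6 7-p->7}
[3] R0 @ {0↦1, 1↦2, 2↦6}  ⇒  5 nodes, 5 edges  {0-q->1 1-q->1 2-p->0 2-q->1 7-p->7}
[4] R0 @ {0↦1, 1↦2, 2↦7}  ⇒  4 nodes, 4 edges  {0-q->1 1-q->1 2-p->0 2-q->1}
final graph: no rule applies after step 4

Answer: 4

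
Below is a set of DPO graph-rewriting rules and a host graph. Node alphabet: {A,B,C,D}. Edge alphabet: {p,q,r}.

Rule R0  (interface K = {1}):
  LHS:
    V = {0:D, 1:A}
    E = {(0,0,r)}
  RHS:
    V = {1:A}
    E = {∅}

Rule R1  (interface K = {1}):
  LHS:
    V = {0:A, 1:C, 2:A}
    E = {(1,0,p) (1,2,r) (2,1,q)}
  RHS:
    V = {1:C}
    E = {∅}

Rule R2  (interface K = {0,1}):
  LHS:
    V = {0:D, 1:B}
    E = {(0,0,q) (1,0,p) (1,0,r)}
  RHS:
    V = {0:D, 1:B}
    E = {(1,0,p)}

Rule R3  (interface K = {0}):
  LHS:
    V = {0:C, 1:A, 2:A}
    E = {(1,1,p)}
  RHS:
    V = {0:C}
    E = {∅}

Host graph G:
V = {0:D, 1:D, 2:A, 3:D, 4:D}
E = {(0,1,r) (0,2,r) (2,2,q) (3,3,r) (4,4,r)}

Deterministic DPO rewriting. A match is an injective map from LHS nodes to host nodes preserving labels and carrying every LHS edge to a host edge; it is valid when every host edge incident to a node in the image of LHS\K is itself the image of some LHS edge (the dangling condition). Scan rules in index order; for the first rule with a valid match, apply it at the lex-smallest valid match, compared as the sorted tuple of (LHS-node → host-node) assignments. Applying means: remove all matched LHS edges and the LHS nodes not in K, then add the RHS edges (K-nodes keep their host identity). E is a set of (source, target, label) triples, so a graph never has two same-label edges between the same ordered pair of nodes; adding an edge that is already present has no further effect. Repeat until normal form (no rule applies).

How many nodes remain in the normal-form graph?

start.  V:5 E:5  edges: 0-r->1 0-r->2 2-q->2 3-r->3 4-r->4
1. fire R0 via {0↦3, 1↦2}  →  V:4 E:4  edges: 0-r->1 0-r->2 2-q->2 4-r->4
2. fire R0 via {0↦4, 1↦2}  →  V:3 E:3  edges: 0-r->1 0-r->2 2-q->2
halt: no rule applies after step 2
NF nodes: {0:D, 1:D, 2:A}

Answer: 3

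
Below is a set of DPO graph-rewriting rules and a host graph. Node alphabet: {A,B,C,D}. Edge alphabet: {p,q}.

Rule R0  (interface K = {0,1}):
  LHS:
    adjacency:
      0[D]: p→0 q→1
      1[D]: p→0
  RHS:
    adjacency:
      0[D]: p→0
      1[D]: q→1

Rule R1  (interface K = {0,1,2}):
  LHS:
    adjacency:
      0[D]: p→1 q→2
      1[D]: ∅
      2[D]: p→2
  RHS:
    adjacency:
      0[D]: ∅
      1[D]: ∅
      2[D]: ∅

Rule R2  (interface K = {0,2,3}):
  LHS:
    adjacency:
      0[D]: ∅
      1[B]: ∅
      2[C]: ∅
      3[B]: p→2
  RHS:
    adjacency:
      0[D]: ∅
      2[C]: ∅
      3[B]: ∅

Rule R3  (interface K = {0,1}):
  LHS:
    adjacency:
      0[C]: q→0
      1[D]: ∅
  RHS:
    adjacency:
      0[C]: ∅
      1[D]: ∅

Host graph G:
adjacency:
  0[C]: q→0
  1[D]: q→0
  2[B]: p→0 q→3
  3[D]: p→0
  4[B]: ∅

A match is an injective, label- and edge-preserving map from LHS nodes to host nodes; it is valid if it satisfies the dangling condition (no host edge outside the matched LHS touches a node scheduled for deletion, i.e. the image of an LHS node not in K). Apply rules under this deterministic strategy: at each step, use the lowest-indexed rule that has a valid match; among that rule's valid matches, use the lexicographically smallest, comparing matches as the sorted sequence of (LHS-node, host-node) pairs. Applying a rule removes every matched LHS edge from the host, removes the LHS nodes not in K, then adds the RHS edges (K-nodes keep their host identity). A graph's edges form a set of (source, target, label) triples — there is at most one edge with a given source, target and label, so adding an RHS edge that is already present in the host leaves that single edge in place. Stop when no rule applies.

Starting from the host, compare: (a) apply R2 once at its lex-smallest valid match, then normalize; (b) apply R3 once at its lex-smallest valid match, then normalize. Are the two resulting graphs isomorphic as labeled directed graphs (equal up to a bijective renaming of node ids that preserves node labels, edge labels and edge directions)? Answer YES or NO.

Answer: YES

Steps:
branch R2-first: apply at {0↦1, 1↦4, 2↦0, 3↦2} → |E|=4, then 1 more step(s) → NF |V|=4 |E|=3 V={0:C, 1:D, 2:B, 3:D} E=1-q->0 2-q->3 3-p->0
branch R3-first: apply at {0↦0, 1↦1} → |E|=4, then 1 more step(s) → NF |V|=4 |E|=3 V={0:C, 1:D, 2:B, 3:D} E=1-q->0 2-q->3 3-p->0
graphs isomorphic (equal up to label-preserving node renaming)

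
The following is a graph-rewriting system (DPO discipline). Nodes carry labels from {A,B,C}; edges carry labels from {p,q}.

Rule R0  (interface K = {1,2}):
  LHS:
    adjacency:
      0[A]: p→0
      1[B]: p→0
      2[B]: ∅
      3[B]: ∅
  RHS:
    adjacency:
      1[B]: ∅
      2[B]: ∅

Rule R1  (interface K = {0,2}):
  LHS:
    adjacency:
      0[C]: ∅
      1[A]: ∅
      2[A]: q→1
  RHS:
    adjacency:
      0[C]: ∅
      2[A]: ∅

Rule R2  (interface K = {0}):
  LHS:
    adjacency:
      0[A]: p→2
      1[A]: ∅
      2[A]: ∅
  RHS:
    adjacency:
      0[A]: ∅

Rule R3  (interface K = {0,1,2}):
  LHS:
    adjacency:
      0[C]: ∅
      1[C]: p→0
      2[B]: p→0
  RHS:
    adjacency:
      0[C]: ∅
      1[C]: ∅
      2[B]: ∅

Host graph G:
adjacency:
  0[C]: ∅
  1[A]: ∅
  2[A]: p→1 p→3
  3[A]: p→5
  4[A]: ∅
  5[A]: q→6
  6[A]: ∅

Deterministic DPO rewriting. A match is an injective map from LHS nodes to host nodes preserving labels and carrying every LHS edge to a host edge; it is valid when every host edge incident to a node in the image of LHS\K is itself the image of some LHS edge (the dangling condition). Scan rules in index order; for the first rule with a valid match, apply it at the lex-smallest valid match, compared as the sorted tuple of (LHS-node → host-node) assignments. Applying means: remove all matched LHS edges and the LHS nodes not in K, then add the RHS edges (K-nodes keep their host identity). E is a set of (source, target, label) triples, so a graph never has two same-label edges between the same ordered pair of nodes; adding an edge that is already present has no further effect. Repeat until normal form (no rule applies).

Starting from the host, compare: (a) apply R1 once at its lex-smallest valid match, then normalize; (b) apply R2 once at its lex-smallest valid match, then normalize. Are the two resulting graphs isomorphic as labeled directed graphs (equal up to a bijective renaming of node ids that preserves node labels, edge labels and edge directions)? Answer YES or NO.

Answer: YES

Rewrite trace:
branch R1-first: apply at {0↦0, 1↦6, 2↦5} → |E|=3, then 1 more step(s) → NF |V|=4 |E|=2 V={0:C, 2:A, 3:A, 5:A} E=2-p->3 3-p->5
branch R2-first: apply at {0↦2, 1↦4, 2↦1} → |E|=3, then 1 more step(s) → NF |V|=4 |E|=2 V={0:C, 2:A, 3:A, 5:A} E=2-p->3 3-p->5
graphs isomorphic (equal up to label-preserving node renaming)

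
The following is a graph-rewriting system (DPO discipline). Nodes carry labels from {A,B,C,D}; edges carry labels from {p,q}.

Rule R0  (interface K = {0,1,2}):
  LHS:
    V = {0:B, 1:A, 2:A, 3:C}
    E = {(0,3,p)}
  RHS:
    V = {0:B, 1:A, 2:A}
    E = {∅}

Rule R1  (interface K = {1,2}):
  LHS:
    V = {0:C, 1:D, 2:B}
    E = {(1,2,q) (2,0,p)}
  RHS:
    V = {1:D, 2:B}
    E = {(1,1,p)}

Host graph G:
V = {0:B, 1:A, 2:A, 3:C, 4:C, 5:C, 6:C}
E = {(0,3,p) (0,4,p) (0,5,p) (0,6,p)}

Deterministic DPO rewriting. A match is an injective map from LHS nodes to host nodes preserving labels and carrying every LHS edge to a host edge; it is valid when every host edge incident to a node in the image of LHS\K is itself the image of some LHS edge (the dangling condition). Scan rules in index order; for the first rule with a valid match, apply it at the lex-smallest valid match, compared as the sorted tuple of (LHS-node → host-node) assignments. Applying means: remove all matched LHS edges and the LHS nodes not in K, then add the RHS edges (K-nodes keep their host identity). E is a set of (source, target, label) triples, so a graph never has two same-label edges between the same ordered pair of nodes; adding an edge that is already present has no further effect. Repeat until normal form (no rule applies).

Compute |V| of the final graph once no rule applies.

initial: |V|=7 |E|=4  E = 0-p->3 0-p->4 0-p->5 0-p->6
step 1: apply R0 at {0↦0, 1↦1, 2↦2, 3↦3}  → |V|=6 |E|=3  E = 0-p->4 0-p->5 0-p->6
step 2: apply R0 at {0↦0, 1↦1, 2↦2, 3↦4}  → |V|=5 |E|=2  E = 0-p->5 0-p->6
step 3: apply R0 at {0↦0, 1↦1, 2↦2, 3↦5}  → |V|=4 |E|=1  E = 0-p->6
step 4: apply R0 at {0↦0, 1↦1, 2↦2, 3↦6}  → |V|=3 |E|=0  E = ∅
normal form: no rule applies after step 4
NF nodes: {0:B, 1:A, 2:A}

Answer: 3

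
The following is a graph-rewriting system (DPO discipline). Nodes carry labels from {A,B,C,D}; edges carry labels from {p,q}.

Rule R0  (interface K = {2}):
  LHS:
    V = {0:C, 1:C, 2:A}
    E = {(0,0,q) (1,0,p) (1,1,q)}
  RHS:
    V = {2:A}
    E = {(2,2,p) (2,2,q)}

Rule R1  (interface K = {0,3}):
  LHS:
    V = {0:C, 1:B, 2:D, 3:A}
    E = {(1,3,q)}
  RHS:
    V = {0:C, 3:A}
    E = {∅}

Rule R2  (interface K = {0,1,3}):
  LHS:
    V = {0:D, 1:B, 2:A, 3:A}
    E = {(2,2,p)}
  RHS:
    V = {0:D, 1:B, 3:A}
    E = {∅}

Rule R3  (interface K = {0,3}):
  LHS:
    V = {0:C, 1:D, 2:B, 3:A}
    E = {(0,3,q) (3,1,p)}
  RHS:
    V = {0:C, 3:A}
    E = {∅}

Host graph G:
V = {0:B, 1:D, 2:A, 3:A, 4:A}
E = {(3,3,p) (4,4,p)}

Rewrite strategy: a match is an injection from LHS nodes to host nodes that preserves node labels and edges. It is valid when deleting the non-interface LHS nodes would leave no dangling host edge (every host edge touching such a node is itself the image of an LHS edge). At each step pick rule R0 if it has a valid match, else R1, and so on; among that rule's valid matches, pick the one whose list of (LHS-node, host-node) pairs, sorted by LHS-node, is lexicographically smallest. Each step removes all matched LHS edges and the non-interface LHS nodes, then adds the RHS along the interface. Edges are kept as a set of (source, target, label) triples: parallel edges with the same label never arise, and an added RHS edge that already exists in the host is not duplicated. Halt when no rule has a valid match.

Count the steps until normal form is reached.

initial: |V|=5 |E|=2  E = 3-p->3 4-p->4
step 1: apply R2 at {0↦1, 1↦0, 2↦3, 3↦2}  → |V|=4 |E|=1  E = 4-p->4
step 2: apply R2 at {0↦1, 1↦0, 2↦4, 3↦2}  → |V|=3 |E|=0  E = ∅
halt: no rule applies after step 2

Answer: 2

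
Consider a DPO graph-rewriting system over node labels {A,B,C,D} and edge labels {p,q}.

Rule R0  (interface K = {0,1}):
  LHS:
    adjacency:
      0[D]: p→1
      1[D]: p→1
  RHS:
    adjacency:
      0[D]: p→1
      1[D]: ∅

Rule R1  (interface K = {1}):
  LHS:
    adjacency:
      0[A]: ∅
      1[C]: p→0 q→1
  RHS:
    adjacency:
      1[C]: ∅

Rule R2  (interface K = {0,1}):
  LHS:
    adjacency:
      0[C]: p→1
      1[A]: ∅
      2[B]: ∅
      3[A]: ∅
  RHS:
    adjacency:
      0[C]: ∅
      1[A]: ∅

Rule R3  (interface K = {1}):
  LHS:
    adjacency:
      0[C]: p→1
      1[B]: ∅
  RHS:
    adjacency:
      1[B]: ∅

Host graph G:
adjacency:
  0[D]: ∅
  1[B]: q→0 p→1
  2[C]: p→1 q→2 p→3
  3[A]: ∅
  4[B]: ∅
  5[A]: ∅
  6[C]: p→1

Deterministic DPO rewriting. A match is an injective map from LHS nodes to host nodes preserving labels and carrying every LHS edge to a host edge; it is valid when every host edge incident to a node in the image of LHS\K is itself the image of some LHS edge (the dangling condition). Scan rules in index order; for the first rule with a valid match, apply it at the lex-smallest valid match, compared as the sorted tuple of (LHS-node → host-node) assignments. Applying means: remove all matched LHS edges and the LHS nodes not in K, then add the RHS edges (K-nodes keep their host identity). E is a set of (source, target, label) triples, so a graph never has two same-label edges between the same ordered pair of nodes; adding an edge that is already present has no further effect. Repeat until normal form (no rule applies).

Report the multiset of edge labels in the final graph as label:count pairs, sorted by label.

Answer: p:1 q:1

Rewrite trace:
[0] host  ⇒  7 nodes, 6 edges  {1-q->0 1-p->1 2-p->1 2-q->2 2-p->3 6-p->1}
[1] R1 @ {0↦3, 1↦2}  ⇒  6 nodes, 4 edges  {1-q->0 1-p->1 2-p->1 6-p->1}
[2] R3 @ {0↦2, 1↦1}  ⇒  5 nodes, 3 edges  {1-q->0 1-p->1 6-p->1}
[3] R3 @ {0↦6, 1↦1}  ⇒  4 nodes, 2 edges  {1-q->0 1-p->1}
normal form: no rule applies after step 3
NF edges: [(1, 0, 'q'), (1, 1, 'p')]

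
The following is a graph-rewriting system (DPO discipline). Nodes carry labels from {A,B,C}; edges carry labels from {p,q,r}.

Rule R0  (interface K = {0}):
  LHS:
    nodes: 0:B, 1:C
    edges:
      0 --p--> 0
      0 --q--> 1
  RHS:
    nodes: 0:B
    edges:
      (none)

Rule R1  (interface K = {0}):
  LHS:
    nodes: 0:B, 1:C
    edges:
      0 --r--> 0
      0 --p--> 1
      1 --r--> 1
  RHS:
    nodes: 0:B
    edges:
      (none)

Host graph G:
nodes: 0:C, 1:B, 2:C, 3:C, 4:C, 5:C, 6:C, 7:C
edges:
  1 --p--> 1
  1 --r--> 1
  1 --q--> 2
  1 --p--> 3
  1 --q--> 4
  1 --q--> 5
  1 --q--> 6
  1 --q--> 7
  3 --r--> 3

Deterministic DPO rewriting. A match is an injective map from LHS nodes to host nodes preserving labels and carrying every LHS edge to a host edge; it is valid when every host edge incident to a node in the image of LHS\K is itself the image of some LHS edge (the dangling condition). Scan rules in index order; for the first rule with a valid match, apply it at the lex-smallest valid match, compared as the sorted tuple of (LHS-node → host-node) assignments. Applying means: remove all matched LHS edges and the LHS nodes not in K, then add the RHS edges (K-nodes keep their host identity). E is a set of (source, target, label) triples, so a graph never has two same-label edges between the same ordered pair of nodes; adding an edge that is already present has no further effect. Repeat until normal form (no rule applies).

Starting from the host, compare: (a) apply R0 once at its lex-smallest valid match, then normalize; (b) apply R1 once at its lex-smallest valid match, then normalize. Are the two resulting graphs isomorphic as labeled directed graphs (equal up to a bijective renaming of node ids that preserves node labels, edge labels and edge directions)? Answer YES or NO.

branch R0-first: apply at {0↦1, 1↦2} → |E|=7, then 1 more step(s) → NF |V|=6 |E|=4 V={0:C, 1:B, 4:C, 5:C, 6:C, 7:C} E=1-q->4 1-q->5 1-q->6 1-q->7
branch R1-first: apply at {0↦1, 1↦3} → |E|=6, then 1 more step(s) → NF |V|=6 |E|=4 V={0:C, 1:B, 4:C, 5:C, 6:C, 7:C} E=1-q->4 1-q->5 1-q->6 1-q->7
graphs isomorphic (equal up to label-preserving node renaming)

Answer: YES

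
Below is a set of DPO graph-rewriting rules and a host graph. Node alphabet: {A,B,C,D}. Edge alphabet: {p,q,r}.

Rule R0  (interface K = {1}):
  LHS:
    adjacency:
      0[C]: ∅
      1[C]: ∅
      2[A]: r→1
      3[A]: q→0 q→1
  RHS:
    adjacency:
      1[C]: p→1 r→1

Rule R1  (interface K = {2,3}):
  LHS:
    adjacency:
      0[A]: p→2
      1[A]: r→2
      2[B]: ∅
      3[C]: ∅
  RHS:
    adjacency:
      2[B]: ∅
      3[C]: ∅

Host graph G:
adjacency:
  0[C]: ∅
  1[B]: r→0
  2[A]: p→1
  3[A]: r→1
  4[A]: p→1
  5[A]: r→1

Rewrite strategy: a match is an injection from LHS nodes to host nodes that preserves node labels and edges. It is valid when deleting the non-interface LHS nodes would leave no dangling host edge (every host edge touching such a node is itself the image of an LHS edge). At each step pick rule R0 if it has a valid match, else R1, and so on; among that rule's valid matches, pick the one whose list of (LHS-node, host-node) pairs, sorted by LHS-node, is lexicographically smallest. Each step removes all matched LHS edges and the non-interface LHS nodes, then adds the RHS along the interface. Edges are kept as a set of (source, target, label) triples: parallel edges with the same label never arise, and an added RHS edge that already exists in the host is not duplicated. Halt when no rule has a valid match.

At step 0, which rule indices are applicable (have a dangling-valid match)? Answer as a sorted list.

R0: no valid match — LHS pattern not found
R1: 4 valid matches — {0↦2, 1↦3, 2↦1, 3↦0}, {0↦2, 1↦5, 2↦1, 3↦0}, {0↦4, 1↦3, 2↦1, 3↦0} (+1 more)

Answer: [R1]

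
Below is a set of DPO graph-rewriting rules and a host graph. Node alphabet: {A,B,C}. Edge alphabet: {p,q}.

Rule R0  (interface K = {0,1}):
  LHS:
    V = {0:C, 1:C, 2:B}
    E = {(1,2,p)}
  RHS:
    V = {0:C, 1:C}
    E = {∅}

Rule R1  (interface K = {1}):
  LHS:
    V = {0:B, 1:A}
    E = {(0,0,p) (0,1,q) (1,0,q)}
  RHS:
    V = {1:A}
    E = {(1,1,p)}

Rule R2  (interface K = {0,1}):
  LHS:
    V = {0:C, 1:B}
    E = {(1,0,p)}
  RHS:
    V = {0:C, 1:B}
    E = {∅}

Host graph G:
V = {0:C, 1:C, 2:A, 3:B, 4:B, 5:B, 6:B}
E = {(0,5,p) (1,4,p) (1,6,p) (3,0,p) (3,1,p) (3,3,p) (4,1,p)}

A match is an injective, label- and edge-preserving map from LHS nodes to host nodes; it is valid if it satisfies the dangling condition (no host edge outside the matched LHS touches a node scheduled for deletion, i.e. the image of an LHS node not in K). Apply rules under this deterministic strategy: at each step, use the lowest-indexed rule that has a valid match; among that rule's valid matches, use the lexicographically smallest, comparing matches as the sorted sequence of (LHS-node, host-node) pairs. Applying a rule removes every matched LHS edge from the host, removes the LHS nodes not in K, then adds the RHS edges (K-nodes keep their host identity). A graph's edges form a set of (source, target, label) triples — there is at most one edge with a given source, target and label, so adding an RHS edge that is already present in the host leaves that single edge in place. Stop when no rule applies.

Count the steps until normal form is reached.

Answer: 6

Steps:
start.  V:7 E:7  edges: 0-p->5 1-p->4 1-p->6 3-p->0 3-p->1 3-p->3 4-p->1
1. fire R0 via {0↦0, 1↦1, 2↦6}  →  V:6 E:6  edges: 0-p->5 1-p->4 3-p->0 3-p->1 3-p->3 4-p->1
2. fire R0 via {0↦1, 1↦0, 2↦5}  →  V:5 E:5  edges: 1-p->4 3-p->0 3-p->1 3-p->3 4-p->1
3. fire R2 via {0↦0, 1↦3}  →  V:5 E:4  edges: 1-p->4 3-p->1 3-p->3 4-p->1
4. fire R2 via {0↦1, 1↦3}  →  V:5 E:3  edges: 1-p->4 3-p->3 4-p->1
5. fire R2 via {0↦1, 1↦4}  →  V:5 E:2  edges: 1-p->4 3-p->3
6. fire R0 via {0↦0, 1↦1, 2↦4}  →  V:4 E:1  edges: 3-p->3
final graph: no rule applies after step 6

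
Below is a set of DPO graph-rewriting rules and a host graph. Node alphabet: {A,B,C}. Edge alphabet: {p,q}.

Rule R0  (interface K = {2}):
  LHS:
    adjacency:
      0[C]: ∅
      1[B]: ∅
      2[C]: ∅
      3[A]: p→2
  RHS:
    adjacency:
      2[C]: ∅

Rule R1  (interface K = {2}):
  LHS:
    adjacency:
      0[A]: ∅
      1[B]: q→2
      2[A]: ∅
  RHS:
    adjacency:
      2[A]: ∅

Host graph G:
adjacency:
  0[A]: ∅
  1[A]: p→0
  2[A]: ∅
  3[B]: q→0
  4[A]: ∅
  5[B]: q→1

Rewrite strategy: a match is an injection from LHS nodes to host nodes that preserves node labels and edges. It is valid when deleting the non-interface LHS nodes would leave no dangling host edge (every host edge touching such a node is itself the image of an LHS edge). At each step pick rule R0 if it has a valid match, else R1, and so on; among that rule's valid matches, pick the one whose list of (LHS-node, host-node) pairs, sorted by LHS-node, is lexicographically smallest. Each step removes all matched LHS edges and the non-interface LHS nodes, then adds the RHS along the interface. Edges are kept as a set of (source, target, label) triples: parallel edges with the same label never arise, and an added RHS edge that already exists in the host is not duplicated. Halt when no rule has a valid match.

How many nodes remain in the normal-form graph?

[0] host  ⇒  6 nodes, 3 edges  {1-p->0 3-q->0 5-q->1}
[1] R1 @ {0↦2, 1↦3, 2↦0}  ⇒  4 nodes, 2 edges  {1-p->0 5-q->1}
[2] R1 @ {0↦4, 1↦5, 2↦1}  ⇒  2 nodes, 1 edges  {1-p->0}
normal form: no rule applies after step 2
NF nodes: {0:A, 1:A}

Answer: 2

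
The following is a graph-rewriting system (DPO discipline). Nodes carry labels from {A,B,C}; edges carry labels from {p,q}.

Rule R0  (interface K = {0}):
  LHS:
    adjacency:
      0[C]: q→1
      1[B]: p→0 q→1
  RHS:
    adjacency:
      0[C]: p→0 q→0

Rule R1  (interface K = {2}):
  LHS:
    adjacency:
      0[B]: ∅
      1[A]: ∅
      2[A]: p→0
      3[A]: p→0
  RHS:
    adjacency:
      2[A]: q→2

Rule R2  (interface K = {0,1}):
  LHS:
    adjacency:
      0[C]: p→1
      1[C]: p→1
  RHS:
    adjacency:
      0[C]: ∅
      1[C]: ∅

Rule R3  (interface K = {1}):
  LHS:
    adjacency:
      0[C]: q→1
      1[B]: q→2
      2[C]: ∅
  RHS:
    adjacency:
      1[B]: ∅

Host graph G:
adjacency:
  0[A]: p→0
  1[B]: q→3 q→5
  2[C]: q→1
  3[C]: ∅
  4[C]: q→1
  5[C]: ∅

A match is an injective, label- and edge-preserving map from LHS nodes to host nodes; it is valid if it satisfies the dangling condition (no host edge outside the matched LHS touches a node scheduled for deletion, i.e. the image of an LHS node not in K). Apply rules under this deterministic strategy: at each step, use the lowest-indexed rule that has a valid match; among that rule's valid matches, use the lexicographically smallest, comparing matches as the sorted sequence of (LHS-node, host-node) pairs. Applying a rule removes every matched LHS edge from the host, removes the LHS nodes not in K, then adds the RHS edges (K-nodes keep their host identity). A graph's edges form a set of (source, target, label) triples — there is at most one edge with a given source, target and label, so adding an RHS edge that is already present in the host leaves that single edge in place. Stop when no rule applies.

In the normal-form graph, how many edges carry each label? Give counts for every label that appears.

start.  V:6 E:5  edges: 0-p->0 1-q->3 1-q->5 2-q->1 4-q->1
1. fire R3 via {0↦2, 1↦1, 2↦3}  →  V:4 E:3  edges: 0-p->0 1-q->5 4-q->1
2. fire R3 via {0↦4, 1↦1, 2↦5}  →  V:2 E:1  edges: 0-p->0
final graph: no rule applies after step 2
NF edges: [(0, 0, 'p')]

Answer: p:1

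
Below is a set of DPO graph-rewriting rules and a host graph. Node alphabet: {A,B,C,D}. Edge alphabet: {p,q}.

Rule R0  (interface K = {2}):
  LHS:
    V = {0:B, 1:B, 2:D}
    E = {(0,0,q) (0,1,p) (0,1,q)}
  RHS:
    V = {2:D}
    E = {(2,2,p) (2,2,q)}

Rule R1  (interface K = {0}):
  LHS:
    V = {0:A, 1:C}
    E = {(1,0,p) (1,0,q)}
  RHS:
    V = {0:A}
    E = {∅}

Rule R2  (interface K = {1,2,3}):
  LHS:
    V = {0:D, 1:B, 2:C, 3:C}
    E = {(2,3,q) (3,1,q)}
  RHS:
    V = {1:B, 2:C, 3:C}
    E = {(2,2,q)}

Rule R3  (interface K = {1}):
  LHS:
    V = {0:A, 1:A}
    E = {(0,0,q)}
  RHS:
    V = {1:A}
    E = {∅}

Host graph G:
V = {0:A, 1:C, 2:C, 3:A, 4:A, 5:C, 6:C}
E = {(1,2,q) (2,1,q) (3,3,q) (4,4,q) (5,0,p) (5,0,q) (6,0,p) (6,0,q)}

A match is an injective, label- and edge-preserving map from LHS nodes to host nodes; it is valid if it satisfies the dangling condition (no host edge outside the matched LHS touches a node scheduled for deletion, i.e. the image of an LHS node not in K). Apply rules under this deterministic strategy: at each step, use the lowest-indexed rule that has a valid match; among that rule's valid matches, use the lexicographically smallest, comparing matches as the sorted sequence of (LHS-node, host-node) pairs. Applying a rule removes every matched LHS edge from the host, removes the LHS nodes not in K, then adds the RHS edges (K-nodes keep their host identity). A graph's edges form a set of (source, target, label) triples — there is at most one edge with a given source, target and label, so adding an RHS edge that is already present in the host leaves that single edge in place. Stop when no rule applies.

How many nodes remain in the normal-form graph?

start.  V:7 E:8  edges: 1-q->2 2-q->1 3-q->3 4-q->4 5-p->0 5-q->0 6-p->0 6-q->0
1. fire R1 via {0↦0, 1↦5}  →  V:6 E:6  edges: 1-q->2 2-q->1 3-q->3 4-q->4 6-p->0 6-q->0
2. fire R1 via {0↦0, 1↦6}  →  V:5 E:4  edges: 1-q->2 2-q->1 3-q->3 4-q->4
3. fire R3 via {0↦3, 1↦0}  →  V:4 E:3  edges: 1-q->2 2-q->1 4-q->4
4. fire R3 via {0↦4, 1↦0}  →  V:3 E:2  edges: 1-q->2 2-q->1
normal form: no rule applies after step 4
NF nodes: {0:A, 1:C, 2:C}

Answer: 3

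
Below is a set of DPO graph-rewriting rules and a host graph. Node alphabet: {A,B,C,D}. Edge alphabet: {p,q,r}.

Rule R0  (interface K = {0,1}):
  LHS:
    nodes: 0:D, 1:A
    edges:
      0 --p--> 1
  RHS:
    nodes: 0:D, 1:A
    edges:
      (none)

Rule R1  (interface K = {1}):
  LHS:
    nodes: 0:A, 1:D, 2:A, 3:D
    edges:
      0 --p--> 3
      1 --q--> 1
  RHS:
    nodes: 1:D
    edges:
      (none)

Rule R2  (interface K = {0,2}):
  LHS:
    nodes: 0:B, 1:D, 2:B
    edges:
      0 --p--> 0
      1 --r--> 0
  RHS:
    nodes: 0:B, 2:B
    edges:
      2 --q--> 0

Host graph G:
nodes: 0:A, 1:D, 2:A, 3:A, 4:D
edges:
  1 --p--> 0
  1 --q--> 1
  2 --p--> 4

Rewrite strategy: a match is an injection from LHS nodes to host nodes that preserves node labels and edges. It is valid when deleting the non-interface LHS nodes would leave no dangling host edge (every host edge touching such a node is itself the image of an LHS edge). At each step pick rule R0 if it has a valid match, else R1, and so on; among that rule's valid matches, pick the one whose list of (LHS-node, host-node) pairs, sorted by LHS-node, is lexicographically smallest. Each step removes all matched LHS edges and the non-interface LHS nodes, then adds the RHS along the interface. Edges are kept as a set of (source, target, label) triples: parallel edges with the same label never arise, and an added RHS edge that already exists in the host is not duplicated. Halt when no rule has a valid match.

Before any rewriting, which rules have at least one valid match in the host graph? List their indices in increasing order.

Answer: [R0,R1]

Rewrite trace:
R0: 1 valid match — {0↦1, 1↦0}
R1: 1 valid match — {0↦2, 1↦1, 2↦3, 3↦4}
R2: no valid match — LHS pattern not found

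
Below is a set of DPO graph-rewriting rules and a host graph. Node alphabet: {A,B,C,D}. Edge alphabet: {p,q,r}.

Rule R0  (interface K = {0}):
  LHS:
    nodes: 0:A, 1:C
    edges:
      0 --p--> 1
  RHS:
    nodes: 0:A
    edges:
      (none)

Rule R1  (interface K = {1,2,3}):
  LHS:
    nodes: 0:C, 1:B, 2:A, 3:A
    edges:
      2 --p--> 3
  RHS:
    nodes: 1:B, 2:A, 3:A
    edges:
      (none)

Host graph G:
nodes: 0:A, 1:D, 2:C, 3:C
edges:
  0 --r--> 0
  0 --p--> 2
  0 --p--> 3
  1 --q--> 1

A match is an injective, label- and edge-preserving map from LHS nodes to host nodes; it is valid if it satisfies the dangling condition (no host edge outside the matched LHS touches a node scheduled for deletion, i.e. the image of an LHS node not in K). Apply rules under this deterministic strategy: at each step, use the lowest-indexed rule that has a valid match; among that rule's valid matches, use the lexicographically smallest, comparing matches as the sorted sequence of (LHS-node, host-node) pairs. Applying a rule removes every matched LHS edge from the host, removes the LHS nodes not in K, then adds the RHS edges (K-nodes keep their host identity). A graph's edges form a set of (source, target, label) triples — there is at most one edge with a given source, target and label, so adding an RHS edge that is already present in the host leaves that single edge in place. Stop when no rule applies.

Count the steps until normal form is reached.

[0] host  ⇒  4 nodes, 4 edges  {0-r->0 0-p->2 0-p->3 1-q->1}
[1] R0 @ {0↦0, 1↦2}  ⇒  3 nodes, 3 edges  {0-r->0 0-p->3 1-q->1}
[2] R0 @ {0↦0, 1↦3}  ⇒  2 nodes, 2 edges  {0-r->0 1-q->1}
normal form: no rule applies after step 2

Answer: 2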